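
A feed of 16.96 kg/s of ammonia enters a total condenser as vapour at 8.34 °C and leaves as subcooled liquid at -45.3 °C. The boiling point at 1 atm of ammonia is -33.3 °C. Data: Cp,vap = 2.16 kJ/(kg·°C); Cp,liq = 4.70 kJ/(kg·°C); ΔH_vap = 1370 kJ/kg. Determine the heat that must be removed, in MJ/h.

vapour 8.34→-33.3 °C: -89.942 kJ/kg
condensation at -33.3 °C: -1370 kJ/kg
liquid -33.3→-45.3 °C: -56.4 kJ/kg
Δh = -89.942 + -1370 + -56.4 = -1516.3 kJ/kg
Q = ṁ·Δh = 16.96 kg/s × -1516.3 kJ/kg = -25717 kJ/s
|Q| = 25717 kW = 92582 MJ/h

Q_c = 92600 MJ/h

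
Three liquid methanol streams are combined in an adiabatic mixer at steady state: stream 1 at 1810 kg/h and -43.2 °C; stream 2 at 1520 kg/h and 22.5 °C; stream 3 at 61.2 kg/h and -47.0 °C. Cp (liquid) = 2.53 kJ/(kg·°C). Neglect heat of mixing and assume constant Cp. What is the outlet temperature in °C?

Adiabatic, steady state ⇒ Σ ṁᵢCp,ᵢ(T_out − Tᵢ) = 0
T_out = Σ ṁᵢCp,ᵢTᵢ / Σ ṁᵢCp,ᵢ
      = -118580 / 8579.7 = -13.821 °C

T_out = -13.8 °C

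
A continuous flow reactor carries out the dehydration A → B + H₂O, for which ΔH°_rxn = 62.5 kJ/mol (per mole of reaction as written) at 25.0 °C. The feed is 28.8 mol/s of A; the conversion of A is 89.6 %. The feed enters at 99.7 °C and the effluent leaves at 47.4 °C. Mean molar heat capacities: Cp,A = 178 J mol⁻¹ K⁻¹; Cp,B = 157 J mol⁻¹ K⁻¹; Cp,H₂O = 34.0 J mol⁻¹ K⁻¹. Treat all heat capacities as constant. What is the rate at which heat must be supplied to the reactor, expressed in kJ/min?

Q_in = 81100 kJ/min

Extent of reaction ξ = 0.896 × 28.8 = 25.805 mol/s
Reaction term: ξ·ΔH°_rxn = 25.805 × 62.5 = 1612.8 kJ/s
Sensible, feed 99.7→25 °C: -382.94 kJ/s
Outlet flows (mol/s): A 2.9952, B 25.805, H₂O 25.805
Sensible, products 25→47.4 °C: 122.35 kJ/s
Q = ΔH = 1352.2 kJ/s = 1352.2 kW
Heat supplied = 81132 kJ/min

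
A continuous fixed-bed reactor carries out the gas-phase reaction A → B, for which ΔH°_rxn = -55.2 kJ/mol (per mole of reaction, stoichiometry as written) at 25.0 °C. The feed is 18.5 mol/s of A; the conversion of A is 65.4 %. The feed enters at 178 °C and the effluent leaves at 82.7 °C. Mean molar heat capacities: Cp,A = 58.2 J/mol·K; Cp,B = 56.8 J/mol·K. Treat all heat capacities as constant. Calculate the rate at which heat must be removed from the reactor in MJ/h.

Q_out = 2780 MJ/h

Extent of reaction ξ = 0.654 × 18.5 = 12.099 mol/s
Reaction term: ξ·ΔH°_rxn = 12.099 × -55.2 = -667.86 kJ/s
Sensible, feed 178→25 °C: -164.74 kJ/s
Outlet flows (mol/s): A 6.401, B 12.099
Sensible, products 25→82.7 °C: 61.148 kJ/s
Q = ΔH = -771.45 kJ/s = -771.45 kW
Heat removed = 2777.2 MJ/h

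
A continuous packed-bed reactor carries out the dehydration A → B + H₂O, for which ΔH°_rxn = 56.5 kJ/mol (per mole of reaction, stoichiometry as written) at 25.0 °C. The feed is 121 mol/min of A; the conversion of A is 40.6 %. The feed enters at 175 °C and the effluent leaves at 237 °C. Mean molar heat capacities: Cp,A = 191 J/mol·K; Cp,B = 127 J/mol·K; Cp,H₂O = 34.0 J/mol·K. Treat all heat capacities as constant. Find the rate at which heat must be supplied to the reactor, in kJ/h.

Q_in = 234000 kJ/h

Extent of reaction ξ = 0.406 × 121 = 49.126 mol/min
Reaction term: ξ·ΔH°_rxn = 49.126 × 56.5 = 2775.6 kJ/min
Sensible, feed 175→25 °C: -3466.7 kJ/min
Outlet flows (mol/min): A 71.874, B 49.126, H₂O 49.126
Sensible, products 25→237 °C: 4587.1 kJ/min
Q = ΔH = 3896.1 kJ/min = 64.934 kW
Heat supplied = 233760 kJ/h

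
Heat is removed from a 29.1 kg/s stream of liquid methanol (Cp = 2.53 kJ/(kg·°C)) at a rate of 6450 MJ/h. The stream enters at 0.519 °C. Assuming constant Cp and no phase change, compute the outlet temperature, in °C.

Q = 6450 MJ/h = 1791.7 kJ/s
ΔT = Q/(ṁ·Cp) = 1791.7/(29.1×2.53) = 24.336 K
T_out = 0.519 − 24.336 = -23.817 °C

T_out = -23.8 °C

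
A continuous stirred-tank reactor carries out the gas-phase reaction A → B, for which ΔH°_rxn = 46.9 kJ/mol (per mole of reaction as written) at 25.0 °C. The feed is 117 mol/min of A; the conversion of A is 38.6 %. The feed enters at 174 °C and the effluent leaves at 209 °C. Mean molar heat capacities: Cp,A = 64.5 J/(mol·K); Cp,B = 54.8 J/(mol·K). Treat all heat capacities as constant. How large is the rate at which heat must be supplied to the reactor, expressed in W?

Extent of reaction ξ = 0.386 × 117 = 45.162 mol/min
Reaction term: ξ·ΔH°_rxn = 45.162 × 46.9 = 2118.1 kJ/min
Sensible, feed 174→25 °C: -1124.4 kJ/min
Outlet flows (mol/min): A 71.838, B 45.162
Sensible, products 25→209 °C: 1308 kJ/min
Q = ΔH = 2301.6 kJ/min = 38.36 kW
Heat supplied = 38360 W

Q_in = 38400 W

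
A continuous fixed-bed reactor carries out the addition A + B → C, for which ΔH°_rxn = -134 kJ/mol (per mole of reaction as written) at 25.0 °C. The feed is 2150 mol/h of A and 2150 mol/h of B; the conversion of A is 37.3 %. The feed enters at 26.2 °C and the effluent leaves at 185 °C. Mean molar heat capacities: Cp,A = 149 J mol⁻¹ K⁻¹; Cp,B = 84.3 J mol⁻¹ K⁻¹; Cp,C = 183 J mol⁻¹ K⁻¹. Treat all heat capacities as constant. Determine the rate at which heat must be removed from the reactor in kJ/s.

Extent of reaction ξ = 0.373 × 2150 = 801.95 mol/h
Reaction term: ξ·ΔH°_rxn = 801.95 × -134 = -107460 kJ/h
Sensible, feed 26.2→25 °C: -601.91 kJ/h
Outlet flows (mol/h): A 1348, B 1348, C 801.95
Sensible, products 25→185 °C: 73801 kJ/h
Q = ΔH = -34262 kJ/h = -9.5173 kW
Heat removed = 9.5173 kJ/s

Q_out = 9.52 kJ/s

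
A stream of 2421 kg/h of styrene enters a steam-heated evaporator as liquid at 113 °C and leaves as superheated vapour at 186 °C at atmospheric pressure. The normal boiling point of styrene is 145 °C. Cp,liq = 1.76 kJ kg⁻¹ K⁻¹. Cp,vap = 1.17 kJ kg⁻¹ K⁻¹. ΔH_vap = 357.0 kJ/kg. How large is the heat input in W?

Q = 310000 W

liquid 113→145 °C: 56.32 kJ/kg
vaporisation at 145 °C: 357 kJ/kg
vapour 145→186 °C: 47.97 kJ/kg
Δh = 56.32 + 357 + 47.97 = 461.29 kJ/kg
Q = ṁ·Δh = 2421 kg/h × 461.29 kJ/kg = 1.1168e+06 kJ/h
|Q| = 310.22 kW = 310220 W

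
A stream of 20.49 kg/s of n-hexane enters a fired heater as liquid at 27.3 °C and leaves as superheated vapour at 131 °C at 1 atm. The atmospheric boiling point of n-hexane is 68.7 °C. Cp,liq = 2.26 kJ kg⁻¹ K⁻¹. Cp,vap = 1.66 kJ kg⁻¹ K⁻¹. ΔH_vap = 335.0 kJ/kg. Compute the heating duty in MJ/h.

Q = 39200 MJ/h

liquid 27.3→68.7 °C: 93.564 kJ/kg
vaporisation at 68.7 °C: 335 kJ/kg
vapour 68.7→131 °C: 103.42 kJ/kg
Δh = 93.564 + 335 + 103.42 = 531.98 kJ/kg
Q = ṁ·Δh = 20.49 kg/s × 531.98 kJ/kg = 10900 kJ/s
|Q| = 10900 kW = 39241 MJ/h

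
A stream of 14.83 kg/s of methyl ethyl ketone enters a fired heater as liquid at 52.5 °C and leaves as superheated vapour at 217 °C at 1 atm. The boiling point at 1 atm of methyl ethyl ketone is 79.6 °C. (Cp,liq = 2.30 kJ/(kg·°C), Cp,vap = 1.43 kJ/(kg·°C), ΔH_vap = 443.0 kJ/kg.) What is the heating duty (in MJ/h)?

Q = 37500 MJ/h

liquid 52.5→79.6 °C: 62.33 kJ/kg
vaporisation at 79.6 °C: 443 kJ/kg
vapour 79.6→217 °C: 196.48 kJ/kg
Δh = 62.33 + 443 + 196.48 = 701.81 kJ/kg
Q = ṁ·Δh = 14.83 kg/s × 701.81 kJ/kg = 10408 kJ/s
|Q| = 10408 kW = 37468 MJ/h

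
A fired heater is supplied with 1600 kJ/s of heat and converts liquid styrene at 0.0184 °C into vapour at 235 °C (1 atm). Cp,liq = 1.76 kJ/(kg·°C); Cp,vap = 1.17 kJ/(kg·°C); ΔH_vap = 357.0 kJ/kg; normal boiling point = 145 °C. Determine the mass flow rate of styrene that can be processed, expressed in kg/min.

Δh = 1.76×(145−0.0184) + 357.0 + 1.17×(235−145) = 717.47 kJ/kg
Q = 1600 kJ/s = 1600 kJ/s = 96000 kJ/min
ṁ = Q/Δh = 96000 / 717.47 = 133.8 kg/min

ṁ = 134 kg/min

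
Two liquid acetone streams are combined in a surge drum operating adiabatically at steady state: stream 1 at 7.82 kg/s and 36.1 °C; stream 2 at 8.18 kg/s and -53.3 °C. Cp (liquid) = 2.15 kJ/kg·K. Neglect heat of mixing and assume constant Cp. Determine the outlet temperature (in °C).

T_out = -9.61 °C

Energy balance with Q = 0: Σ ṁᵢCp,ᵢ(T_out − Tᵢ) = 0
T_out = Σ ṁᵢCp,ᵢTᵢ / Σ ṁᵢCp,ᵢ
      = -330.44 / 34.4 = -9.6057 °C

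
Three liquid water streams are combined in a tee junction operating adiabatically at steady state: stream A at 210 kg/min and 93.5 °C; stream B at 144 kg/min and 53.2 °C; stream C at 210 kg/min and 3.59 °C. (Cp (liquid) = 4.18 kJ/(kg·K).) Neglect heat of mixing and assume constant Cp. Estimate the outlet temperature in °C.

No heat crosses the boundary, so H_out = H_in.
T_out = Σ ṁᵢCp,ᵢTᵢ / Σ ṁᵢCp,ᵢ
      = 117250 / 2357.5 = 49.734 °C

T_out = 49.7 °C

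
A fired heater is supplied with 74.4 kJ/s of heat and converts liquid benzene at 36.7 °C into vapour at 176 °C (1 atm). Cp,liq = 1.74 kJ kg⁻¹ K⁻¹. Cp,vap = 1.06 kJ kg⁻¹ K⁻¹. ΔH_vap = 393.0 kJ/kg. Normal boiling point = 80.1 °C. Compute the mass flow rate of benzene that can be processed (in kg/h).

ṁ = 470 kg/h

Δh = 1.74×(80.1−36.7) + 393.0 + 1.06×(176−80.1) = 570.17 kJ/kg
Q = 74.4 kJ/s = 74.4 kJ/s = 267840 kJ/h
ṁ = Q/Δh = 267840 / 570.17 = 469.75 kg/h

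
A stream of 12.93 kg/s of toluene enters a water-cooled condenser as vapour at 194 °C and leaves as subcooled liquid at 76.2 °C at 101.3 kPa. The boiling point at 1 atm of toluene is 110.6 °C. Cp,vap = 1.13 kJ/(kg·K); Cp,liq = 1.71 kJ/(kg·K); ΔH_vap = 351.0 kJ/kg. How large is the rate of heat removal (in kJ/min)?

Q_c = 391000 kJ/min

vapour 194→110.6 °C: -94.242 kJ/kg
condensation at 110.6 °C: -351 kJ/kg
liquid 110.6→76.2 °C: -58.824 kJ/kg
Δh = -94.242 + -351 + -58.824 = -504.07 kJ/kg
Q = ṁ·Δh = 12.93 kg/s × -504.07 kJ/kg = -6517.6 kJ/s
|Q| = 6517.6 kW = 391050 kJ/min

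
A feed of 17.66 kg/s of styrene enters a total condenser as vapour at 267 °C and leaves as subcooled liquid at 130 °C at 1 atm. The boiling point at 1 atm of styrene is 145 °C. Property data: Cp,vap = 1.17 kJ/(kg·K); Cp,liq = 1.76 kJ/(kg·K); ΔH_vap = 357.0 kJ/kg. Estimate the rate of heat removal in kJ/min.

vapour 267→145 °C: -142.74 kJ/kg
condensation at 145 °C: -357 kJ/kg
liquid 145→130 °C: -26.4 kJ/kg
Δh = -142.74 + -357 + -26.4 = -526.14 kJ/kg
Q = ṁ·Δh = 17.66 kg/s × -526.14 kJ/kg = -9291.6 kJ/s
|Q| = 9291.6 kW = 557500 kJ/min

Q_c = 557000 kJ/min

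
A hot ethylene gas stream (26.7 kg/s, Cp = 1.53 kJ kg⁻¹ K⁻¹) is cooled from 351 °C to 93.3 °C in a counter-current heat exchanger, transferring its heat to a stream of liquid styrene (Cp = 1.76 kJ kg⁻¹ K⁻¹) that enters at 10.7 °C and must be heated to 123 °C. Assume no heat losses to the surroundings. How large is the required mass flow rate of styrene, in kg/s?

ṁ_c = 53.3 kg/s

Heat released by hot stream: Q = 26.7 × 1.53 × (351 − 93.3) = 10527 kJ/s
Energy balance on cold side (adiabatic exchanger): Q = ṁ_c·Cp_c·(T_c,out − T_c,in)
ṁ_c = 10527 / [1.76 × (123 − 10.7)] = 53.263 kg/s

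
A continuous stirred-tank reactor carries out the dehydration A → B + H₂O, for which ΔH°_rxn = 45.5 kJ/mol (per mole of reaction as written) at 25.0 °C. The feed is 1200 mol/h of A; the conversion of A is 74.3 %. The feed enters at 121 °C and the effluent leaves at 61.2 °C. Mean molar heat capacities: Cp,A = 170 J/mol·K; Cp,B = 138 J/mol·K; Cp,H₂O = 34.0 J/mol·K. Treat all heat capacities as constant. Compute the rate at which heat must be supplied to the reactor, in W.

Extent of reaction ξ = 0.743 × 1200 = 891.6 mol/h
Reaction term: ξ·ΔH°_rxn = 891.6 × 45.5 = 40568 kJ/h
Sensible, feed 121→25 °C: -19584 kJ/h
Outlet flows (mol/h): A 308.4, B 891.6, H₂O 891.6
Sensible, products 25→61.2 °C: 7449.4 kJ/h
Q = ΔH = 28433 kJ/h = 7.8981 kW
Heat supplied = 7898.1 W

Q_in = 7900 W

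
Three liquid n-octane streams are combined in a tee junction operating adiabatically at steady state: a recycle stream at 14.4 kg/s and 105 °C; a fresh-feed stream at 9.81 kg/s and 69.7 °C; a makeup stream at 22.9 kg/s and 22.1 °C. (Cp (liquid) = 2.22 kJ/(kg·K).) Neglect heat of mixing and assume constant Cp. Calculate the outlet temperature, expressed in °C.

T_out = 57.4 °C

Energy balance with Q = 0: Σ ṁᵢCp,ᵢ(T_out − Tᵢ) = 0
T_out = Σ ṁᵢCp,ᵢTᵢ / Σ ṁᵢCp,ᵢ
      = 5998.1 / 104.58 = 57.352 °C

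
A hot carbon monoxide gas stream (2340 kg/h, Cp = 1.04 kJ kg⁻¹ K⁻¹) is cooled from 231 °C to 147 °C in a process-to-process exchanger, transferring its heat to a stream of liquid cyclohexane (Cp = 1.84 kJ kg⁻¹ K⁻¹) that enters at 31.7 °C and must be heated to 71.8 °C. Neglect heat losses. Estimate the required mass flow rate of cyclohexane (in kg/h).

ṁ_c = 2770 kg/h

Heat released by hot stream: Q = 2340 × 1.04 × (231 − 147) = 204420 kJ/h
Energy balance on cold side (adiabatic exchanger): Q = ṁ_c·Cp_c·(T_c,out − T_c,in)
ṁ_c = 204420 / [1.84 × (71.8 − 31.7)] = 2770.6 kg/h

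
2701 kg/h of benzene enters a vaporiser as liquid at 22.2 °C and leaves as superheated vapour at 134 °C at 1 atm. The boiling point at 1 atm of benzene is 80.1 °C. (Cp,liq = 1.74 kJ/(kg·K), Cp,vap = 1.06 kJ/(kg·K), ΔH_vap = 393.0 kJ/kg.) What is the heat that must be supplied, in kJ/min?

Q = 24800 kJ/min

liquid 22.2→80.1 °C: 100.75 kJ/kg
vaporisation at 80.1 °C: 393 kJ/kg
vapour 80.1→134 °C: 57.134 kJ/kg
Δh = 100.75 + 393 + 57.134 = 550.88 kJ/kg
Q = ṁ·Δh = 2701 kg/h × 550.88 kJ/kg = 1.4879e+06 kJ/h
|Q| = 413.31 kW = 24799 kJ/min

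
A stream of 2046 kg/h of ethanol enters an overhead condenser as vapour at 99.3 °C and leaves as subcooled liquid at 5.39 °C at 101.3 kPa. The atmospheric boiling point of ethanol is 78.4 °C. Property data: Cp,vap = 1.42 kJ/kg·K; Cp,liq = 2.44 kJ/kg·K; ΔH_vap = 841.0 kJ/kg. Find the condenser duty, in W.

Q_c = 596000 W

vapour 99.3→78.4 °C: -29.678 kJ/kg
condensation at 78.4 °C: -841 kJ/kg
liquid 78.4→5.39 °C: -178.14 kJ/kg
Δh = -29.678 + -841 + -178.14 = -1048.8 kJ/kg
Q = ṁ·Δh = 2046 kg/h × -1048.8 kJ/kg = -2.1459e+06 kJ/h
|Q| = 596.08 kW = 596080 W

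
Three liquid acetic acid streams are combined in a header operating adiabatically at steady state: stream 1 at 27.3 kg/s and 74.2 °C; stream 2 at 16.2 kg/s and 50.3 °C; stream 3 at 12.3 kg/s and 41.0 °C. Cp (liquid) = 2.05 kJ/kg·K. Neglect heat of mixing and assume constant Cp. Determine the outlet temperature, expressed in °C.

T_out = 59.9 °C

Adiabatic, steady state ⇒ Σ ṁᵢCp,ᵢ(T_out − Tᵢ) = 0
T_out = Σ ṁᵢCp,ᵢTᵢ / Σ ṁᵢCp,ᵢ
      = 6856.9 / 114.39 = 59.943 °C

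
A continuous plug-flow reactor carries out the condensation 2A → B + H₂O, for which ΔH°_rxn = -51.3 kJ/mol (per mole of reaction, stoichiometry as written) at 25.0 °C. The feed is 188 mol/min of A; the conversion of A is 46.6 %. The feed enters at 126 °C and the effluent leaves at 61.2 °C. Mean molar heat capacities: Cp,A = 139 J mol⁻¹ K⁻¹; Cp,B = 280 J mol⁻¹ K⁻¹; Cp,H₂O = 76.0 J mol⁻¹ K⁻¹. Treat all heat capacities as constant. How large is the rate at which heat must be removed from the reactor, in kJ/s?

Extent of reaction ξ = 0.466 × 188 / 2 = 43.804 mol/min
Reaction term: ξ·ΔH°_rxn = 43.804 × -51.3 = -2247.1 kJ/min
Sensible, feed 126→25 °C: -2639.3 kJ/min
Outlet flows (mol/min): A 100.39, B 43.804, H₂O 43.804
Sensible, products 25→61.2 °C: 1069.7 kJ/min
Q = ΔH = -3816.8 kJ/min = -63.614 kW
Heat removed = 63.614 kJ/s

Q_out = 63.6 kJ/s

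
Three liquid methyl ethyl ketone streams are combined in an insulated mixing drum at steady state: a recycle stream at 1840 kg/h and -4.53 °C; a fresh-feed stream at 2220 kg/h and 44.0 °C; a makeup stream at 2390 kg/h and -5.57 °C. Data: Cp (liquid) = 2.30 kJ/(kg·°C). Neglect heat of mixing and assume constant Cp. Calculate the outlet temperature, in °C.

T_out = 11.8 °C

Energy balance with Q = 0: Σ ṁᵢCp,ᵢ(T_out − Tᵢ) = 0
Σ ṁᵢCp,ᵢTᵢ = 1840×2.30×-4.53 + 2220×2.30×44.0 + 2390×2.30×-5.57 = 174870
Σ ṁᵢCp,ᵢ = 1840×2.30 + 2220×2.30 + 2390×2.30 = 14835
T_out = 174870 / 14835 = 11.788 °C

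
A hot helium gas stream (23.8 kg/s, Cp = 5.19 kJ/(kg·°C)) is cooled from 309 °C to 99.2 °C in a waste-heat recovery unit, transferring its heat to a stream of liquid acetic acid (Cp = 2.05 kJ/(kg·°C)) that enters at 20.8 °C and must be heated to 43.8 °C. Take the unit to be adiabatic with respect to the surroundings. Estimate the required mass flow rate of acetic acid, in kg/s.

ṁ_c = 550 kg/s

Heat released by hot stream: Q = 23.8 × 5.19 × (309 − 99.2) = 25915 kJ/s
Energy balance on cold side (adiabatic exchanger): Q = ṁ_c·Cp_c·(T_c,out − T_c,in)
ṁ_c = 25915 / [2.05 × (43.8 − 20.8)] = 549.63 kg/s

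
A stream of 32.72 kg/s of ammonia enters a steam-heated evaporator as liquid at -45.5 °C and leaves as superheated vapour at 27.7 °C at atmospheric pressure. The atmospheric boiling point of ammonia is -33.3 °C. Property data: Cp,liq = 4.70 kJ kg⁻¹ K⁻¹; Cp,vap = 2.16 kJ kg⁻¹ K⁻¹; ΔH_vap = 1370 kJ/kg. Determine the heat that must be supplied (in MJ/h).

Q = 184000 MJ/h

liquid -45.5→-33.3 °C: 57.34 kJ/kg
vaporisation at -33.3 °C: 1370 kJ/kg
vapour -33.3→27.7 °C: 131.76 kJ/kg
Δh = 57.34 + 1370 + 131.76 = 1559.1 kJ/kg
Q = ṁ·Δh = 32.72 kg/s × 1559.1 kJ/kg = 51014 kJ/s
|Q| = 51014 kW = 183650 MJ/h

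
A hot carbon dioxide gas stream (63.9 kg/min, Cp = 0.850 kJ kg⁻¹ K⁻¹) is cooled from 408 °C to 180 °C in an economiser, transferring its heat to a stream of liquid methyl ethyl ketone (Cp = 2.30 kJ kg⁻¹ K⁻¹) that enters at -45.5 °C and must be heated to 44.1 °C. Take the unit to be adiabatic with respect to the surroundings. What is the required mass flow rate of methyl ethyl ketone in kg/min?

ṁ_c = 60.1 kg/min

Heat released by hot stream: Q = 63.9 × 0.850 × (408 − 180) = 12384 kJ/min
Energy balance on cold side (adiabatic exchanger): Q = ṁ_c·Cp_c·(T_c,out − T_c,in)
ṁ_c = 12384 / [2.30 × (44.1 − -45.5)] = 60.092 kg/min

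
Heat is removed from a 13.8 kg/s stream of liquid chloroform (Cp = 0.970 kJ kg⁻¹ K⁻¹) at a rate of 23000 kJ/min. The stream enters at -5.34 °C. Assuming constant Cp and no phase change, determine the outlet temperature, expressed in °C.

Q = 23000 kJ/min = 383.33 kJ/s
ΔT = Q/(ṁ·Cp) = 383.33/(13.8×0.970) = 28.637 K
T_out = -5.34 − 28.637 = -33.977 °C

T_out = -34.0 °C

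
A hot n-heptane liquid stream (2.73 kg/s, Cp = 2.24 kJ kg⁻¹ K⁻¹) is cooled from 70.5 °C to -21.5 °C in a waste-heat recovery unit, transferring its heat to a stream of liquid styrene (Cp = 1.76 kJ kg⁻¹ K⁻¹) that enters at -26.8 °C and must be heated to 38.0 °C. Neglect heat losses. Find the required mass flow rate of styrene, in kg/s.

ṁ_c = 4.93 kg/s

Heat released by hot stream: Q = 2.73 × 2.24 × (70.5 − -21.5) = 562.6 kJ/s
Energy balance on cold side (adiabatic exchanger): Q = ṁ_c·Cp_c·(T_c,out − T_c,in)
ṁ_c = 562.6 / [1.76 × (38.0 − -26.8)] = 4.933 kg/s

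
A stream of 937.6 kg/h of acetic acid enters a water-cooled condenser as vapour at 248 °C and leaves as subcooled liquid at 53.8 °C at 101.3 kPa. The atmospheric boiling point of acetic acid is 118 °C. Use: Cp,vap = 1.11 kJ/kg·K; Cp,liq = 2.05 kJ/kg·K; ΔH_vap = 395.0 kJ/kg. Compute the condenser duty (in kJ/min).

vapour 248→118 °C: -144.3 kJ/kg
condensation at 118 °C: -395 kJ/kg
liquid 118→53.8 °C: -131.61 kJ/kg
Δh = -144.3 + -395 + -131.61 = -670.91 kJ/kg
Q = ṁ·Δh = 937.6 kg/h × -670.91 kJ/kg = -629050 kJ/h
|Q| = 174.73 kW = 10484 kJ/min

Q_c = 10500 kJ/min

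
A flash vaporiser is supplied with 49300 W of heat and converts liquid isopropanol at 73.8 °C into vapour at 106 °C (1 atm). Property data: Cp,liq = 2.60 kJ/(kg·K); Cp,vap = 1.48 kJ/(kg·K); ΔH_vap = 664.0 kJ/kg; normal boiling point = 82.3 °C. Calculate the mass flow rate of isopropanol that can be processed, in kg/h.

Δh = 2.60×(82.3−73.8) + 664.0 + 1.48×(106−82.3) = 721.18 kJ/kg
Q = 49300 W = 49.3 kJ/s = 177480 kJ/h
ṁ = Q/Δh = 177480 / 721.18 = 246.1 kg/h

ṁ = 246 kg/h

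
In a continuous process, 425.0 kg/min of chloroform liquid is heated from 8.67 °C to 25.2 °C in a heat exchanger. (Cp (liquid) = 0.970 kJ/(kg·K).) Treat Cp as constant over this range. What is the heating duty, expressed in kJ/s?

Q = ṁ·Cp·ΔT = 425.0 × 0.970 × (25.2 − 8.67) = 6814.5 kJ/min
Converting: 6814.5 / 60 s = 113.57 kW

Q = 114 kJ/s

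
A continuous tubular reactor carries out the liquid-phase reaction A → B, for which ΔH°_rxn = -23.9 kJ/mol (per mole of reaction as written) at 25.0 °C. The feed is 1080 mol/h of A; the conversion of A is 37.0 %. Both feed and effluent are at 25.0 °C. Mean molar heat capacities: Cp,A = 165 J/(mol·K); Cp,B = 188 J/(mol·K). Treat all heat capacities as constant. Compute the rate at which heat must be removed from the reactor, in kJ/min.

Extent of reaction ξ = 0.370 × 1080 = 399.6 mol/h
Reaction term: ξ·ΔH°_rxn = 399.6 × -23.9 = -9550.4 kJ/h
Q = ΔH = -9550.4 kJ/h = -2.6529 kW
Heat removed = 159.17 kJ/min

Q_out = 159 kJ/min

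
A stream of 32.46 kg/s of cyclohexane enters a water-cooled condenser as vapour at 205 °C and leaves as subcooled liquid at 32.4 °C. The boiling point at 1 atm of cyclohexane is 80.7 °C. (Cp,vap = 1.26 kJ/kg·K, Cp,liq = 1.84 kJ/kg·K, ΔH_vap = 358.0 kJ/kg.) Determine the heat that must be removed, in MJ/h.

vapour 205→80.7 °C: -156.62 kJ/kg
condensation at 80.7 °C: -358 kJ/kg
liquid 80.7→32.4 °C: -88.872 kJ/kg
Δh = -156.62 + -358 + -88.872 = -603.49 kJ/kg
Q = ṁ·Δh = 32.46 kg/s × -603.49 kJ/kg = -19589 kJ/s
|Q| = 19589 kW = 70521 MJ/h

Q_c = 70500 MJ/h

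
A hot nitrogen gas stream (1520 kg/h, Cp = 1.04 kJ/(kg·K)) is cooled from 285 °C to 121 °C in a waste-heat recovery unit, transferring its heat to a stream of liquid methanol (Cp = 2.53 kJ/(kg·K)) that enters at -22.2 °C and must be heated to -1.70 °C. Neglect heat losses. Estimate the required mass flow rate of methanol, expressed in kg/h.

Heat released by hot stream: Q = 1520 × 1.04 × (285 − 121) = 259250 kJ/h
Energy balance on cold side (adiabatic exchanger): Q = ṁ_c·Cp_c·(T_c,out − T_c,in)
ṁ_c = 259250 / [2.53 × (-1.70 − -22.2)] = 4998.6 kg/h

ṁ_c = 5000 kg/h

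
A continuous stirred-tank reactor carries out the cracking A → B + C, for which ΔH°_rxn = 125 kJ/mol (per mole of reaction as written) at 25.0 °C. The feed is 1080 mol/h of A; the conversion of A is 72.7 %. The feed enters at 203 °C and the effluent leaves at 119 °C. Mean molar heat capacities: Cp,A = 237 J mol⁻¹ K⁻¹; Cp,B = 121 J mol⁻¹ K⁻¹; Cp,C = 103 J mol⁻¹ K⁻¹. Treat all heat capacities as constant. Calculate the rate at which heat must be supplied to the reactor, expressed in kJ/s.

Extent of reaction ξ = 0.727 × 1080 = 785.16 mol/h
Reaction term: ξ·ΔH°_rxn = 785.16 × 125 = 98145 kJ/h
Sensible, feed 203→25 °C: -45561 kJ/h
Outlet flows (mol/h): A 294.84, B 785.16, C 785.16
Sensible, products 25→119 °C: 23101 kJ/h
Q = ΔH = 75685 kJ/h = 21.024 kW
Heat supplied = 21.024 kJ/s

Q_in = 21.0 kJ/s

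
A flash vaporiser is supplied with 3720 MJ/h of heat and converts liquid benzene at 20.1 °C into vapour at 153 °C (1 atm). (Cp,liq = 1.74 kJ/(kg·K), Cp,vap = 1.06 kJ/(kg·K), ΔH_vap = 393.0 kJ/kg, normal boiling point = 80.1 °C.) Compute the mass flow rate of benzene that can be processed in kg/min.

Δh = 1.74×(80.1−20.1) + 393.0 + 1.06×(153−80.1) = 574.67 kJ/kg
Q = 3720 MJ/h = 1033.3 kJ/s = 62000 kJ/min
ṁ = Q/Δh = 62000 / 574.67 = 107.89 kg/min

ṁ = 108 kg/min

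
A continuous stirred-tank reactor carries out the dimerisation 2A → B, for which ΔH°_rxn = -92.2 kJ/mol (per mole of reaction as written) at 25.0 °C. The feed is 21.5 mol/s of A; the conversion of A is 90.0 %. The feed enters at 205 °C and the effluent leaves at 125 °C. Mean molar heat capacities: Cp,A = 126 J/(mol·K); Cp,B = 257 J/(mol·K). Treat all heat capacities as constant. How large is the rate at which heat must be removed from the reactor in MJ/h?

Extent of reaction ξ = 0.900 × 21.5 / 2 = 9.675 mol/s
Reaction term: ξ·ΔH°_rxn = 9.675 × -92.2 = -892.04 kJ/s
Sensible, feed 205→25 °C: -487.62 kJ/s
Outlet flows (mol/s): A 2.15, B 9.675
Sensible, products 25→125 °C: 275.74 kJ/s
Q = ΔH = -1103.9 kJ/s = -1103.9 kW
Heat removed = 3974.1 MJ/h

Q_out = 3970 MJ/h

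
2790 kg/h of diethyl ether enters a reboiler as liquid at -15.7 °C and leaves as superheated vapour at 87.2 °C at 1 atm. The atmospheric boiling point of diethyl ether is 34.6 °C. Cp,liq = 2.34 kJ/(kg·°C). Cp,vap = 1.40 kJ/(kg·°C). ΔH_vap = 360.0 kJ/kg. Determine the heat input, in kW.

Q = 427 kW

liquid -15.7→34.6 °C: 117.7 kJ/kg
vaporisation at 34.6 °C: 360 kJ/kg
vapour 34.6→87.2 °C: 73.64 kJ/kg
Δh = 117.7 + 360 + 73.64 = 551.34 kJ/kg
Q = ṁ·Δh = 2790 kg/h × 551.34 kJ/kg = 1.5382e+06 kJ/h
|Q| = 427.29 kW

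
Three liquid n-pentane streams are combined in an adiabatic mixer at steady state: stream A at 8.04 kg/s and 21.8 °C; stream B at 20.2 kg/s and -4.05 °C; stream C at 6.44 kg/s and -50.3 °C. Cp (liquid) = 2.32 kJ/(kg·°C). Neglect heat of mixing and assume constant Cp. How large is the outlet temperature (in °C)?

T_out = -6.65 °C

Energy balance with Q = 0: Σ ṁᵢCp,ᵢ(T_out − Tᵢ) = 0
T_out = Σ ṁᵢCp,ᵢTᵢ / Σ ṁᵢCp,ᵢ
      = -534.69 / 80.458 = -6.6456 °C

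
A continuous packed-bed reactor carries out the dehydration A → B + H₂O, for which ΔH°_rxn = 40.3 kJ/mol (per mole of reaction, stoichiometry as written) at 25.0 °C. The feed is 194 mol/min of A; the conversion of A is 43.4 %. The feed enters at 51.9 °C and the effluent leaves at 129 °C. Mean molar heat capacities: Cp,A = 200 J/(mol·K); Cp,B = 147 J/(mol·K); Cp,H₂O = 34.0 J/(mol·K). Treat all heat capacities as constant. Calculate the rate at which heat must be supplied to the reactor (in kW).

Q_in = 104 kW

Extent of reaction ξ = 0.434 × 194 = 84.196 mol/min
Reaction term: ξ·ΔH°_rxn = 84.196 × 40.3 = 3393.1 kJ/min
Sensible, feed 51.9→25 °C: -1043.7 kJ/min
Outlet flows (mol/min): A 109.8, B 84.196, H₂O 84.196
Sensible, products 25→129 °C: 3868.8 kJ/min
Q = ΔH = 6218.2 kJ/min = 103.64 kW
Heat supplied = 103.64 kW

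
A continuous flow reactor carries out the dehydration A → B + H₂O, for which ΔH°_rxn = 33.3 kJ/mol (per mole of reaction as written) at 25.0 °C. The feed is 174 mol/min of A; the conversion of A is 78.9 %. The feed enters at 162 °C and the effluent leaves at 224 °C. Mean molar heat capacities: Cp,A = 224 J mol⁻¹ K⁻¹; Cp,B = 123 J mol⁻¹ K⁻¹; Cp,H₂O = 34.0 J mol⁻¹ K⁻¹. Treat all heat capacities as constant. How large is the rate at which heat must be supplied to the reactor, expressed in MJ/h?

Extent of reaction ξ = 0.789 × 174 = 137.29 mol/min
Reaction term: ξ·ΔH°_rxn = 137.29 × 33.3 = 4571.6 kJ/min
Sensible, feed 162→25 °C: -5339.7 kJ/min
Outlet flows (mol/min): A 36.714, B 137.29, H₂O 137.29
Sensible, products 25→224 °C: 5925.8 kJ/min
Q = ΔH = 5157.7 kJ/min = 85.962 kW
Heat supplied = 309.46 MJ/h

Q_in = 309 MJ/h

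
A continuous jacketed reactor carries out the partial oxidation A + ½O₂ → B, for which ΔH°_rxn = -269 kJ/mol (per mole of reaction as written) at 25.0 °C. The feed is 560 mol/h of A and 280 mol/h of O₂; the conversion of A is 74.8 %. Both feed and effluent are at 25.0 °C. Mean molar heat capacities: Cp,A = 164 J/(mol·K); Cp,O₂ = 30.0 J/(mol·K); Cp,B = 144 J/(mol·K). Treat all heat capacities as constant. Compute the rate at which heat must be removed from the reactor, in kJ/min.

Extent of reaction ξ = 0.748 × 560 = 418.88 mol/h
Reaction term: ξ·ΔH°_rxn = 418.88 × -269 = -112680 kJ/h
Q = ΔH = -112680 kJ/h = -31.3 kW
Heat removed = 1878 kJ/min

Q_out = 1880 kJ/min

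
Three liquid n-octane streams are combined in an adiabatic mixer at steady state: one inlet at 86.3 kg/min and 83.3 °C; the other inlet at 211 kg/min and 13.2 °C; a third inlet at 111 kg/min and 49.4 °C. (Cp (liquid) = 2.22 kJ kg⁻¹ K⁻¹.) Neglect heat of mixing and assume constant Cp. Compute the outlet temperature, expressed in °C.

No heat crosses the boundary, so H_out = H_in.
Σ ṁᵢCp,ᵢTᵢ = 86.3×2.22×83.3 + 211×2.22×13.2 + 111×2.22×49.4 = 34315
Σ ṁᵢCp,ᵢ = 86.3×2.22 + 211×2.22 + 111×2.22 = 906.43
T_out = 34315 / 906.43 = 37.858 °C

T_out = 37.9 °C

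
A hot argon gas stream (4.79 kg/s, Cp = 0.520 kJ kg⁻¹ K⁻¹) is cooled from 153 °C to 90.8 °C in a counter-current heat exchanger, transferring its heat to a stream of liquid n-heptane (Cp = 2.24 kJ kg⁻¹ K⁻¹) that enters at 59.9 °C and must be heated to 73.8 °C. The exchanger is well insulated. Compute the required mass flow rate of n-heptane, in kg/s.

ṁ_c = 4.98 kg/s

Heat released by hot stream: Q = 4.79 × 0.520 × (153 − 90.8) = 154.93 kJ/s
Energy balance on cold side (adiabatic exchanger): Q = ṁ_c·Cp_c·(T_c,out − T_c,in)
ṁ_c = 154.93 / [2.24 × (73.8 − 59.9)] = 4.9758 kg/s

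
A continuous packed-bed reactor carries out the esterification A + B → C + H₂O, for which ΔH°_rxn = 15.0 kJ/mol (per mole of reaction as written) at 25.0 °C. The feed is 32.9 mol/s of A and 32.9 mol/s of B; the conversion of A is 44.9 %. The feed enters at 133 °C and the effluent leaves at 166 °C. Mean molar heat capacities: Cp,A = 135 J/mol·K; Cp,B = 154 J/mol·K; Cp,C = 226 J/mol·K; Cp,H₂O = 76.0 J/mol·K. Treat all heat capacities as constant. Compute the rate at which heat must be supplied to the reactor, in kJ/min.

Q_in = 33700 kJ/min

Extent of reaction ξ = 0.449 × 32.9 = 14.772 mol/s
Reaction term: ξ·ΔH°_rxn = 14.772 × 15.0 = 221.58 kJ/s
Sensible, feed 133→25 °C: -1026.9 kJ/s
Outlet flows (mol/s): A 18.128, B 18.128, C 14.772, H₂O 14.772
Sensible, products 25→166 °C: 1367.7 kJ/s
Q = ΔH = 562.43 kJ/s = 562.43 kW
Heat supplied = 33746 kJ/min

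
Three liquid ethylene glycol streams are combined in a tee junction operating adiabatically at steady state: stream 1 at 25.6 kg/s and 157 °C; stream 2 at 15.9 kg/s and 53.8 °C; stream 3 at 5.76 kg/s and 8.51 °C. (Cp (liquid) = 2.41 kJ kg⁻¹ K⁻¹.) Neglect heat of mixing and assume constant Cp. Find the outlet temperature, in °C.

T_out = 104 °C

No heat crosses the boundary, so H_out = H_in.
T_out = Σ ṁᵢCp,ᵢTᵢ / Σ ṁᵢCp,ᵢ
      = 11866 / 113.9 = 104.18 °C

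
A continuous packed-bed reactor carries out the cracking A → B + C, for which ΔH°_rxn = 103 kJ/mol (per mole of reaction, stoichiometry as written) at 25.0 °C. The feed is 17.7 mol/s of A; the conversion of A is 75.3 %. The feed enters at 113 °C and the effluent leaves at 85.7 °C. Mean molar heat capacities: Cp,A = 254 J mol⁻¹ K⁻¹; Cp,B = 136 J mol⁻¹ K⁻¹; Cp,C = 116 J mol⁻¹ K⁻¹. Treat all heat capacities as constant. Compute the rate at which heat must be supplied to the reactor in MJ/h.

Q_in = 4490 MJ/h

Extent of reaction ξ = 0.753 × 17.7 = 13.328 mol/s
Reaction term: ξ·ΔH°_rxn = 13.328 × 103 = 1372.8 kJ/s
Sensible, feed 113→25 °C: -395.63 kJ/s
Outlet flows (mol/s): A 4.3719, B 13.328, C 13.328
Sensible, products 25→85.7 °C: 271.28 kJ/s
Q = ΔH = 1248.4 kJ/s = 1248.4 kW
Heat supplied = 4494.4 MJ/h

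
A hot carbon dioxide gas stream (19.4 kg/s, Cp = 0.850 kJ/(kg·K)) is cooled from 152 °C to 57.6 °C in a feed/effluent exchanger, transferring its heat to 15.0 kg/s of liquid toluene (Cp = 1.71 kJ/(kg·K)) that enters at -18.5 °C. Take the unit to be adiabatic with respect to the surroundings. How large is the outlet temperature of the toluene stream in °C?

Heat released by hot stream: Q = 19.4 × 0.850 × (152 − 57.6) = 1556.7 kJ/s
Energy balance on cold side (adiabatic exchanger): Q = ṁ_c·Cp_c·(T_c,out − T_c,in)
T_c,out = -18.5 + 1556.7/(15.0 × 1.71) = 42.188 °C

T_c,out = 42.2 °C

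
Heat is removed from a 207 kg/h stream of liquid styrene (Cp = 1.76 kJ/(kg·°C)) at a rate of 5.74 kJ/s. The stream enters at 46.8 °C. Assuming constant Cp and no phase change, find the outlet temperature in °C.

T_out = -9.92 °C

Q = 5.74 kJ/s = 20664 kJ/h
ΔT = Q/(ṁ·Cp) = 20664/(207×1.76) = 56.719 K
T_out = 46.8 − 56.719 = -9.9194 °C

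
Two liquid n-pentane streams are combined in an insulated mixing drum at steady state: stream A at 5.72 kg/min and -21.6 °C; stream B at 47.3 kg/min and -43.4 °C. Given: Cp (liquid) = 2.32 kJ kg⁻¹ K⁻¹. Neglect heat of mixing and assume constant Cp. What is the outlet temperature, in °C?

T_out = -41.0 °C

Adiabatic, steady state ⇒ Σ ṁᵢCp,ᵢ(T_out − Tᵢ) = 0
Σ ṁᵢCp,ᵢTᵢ = 5.72×2.32×-21.6 + 47.3×2.32×-43.4 = -5049.2
Σ ṁᵢCp,ᵢ = 5.72×2.32 + 47.3×2.32 = 123.01
T_out = -5049.2 / 123.01 = -41.048 °C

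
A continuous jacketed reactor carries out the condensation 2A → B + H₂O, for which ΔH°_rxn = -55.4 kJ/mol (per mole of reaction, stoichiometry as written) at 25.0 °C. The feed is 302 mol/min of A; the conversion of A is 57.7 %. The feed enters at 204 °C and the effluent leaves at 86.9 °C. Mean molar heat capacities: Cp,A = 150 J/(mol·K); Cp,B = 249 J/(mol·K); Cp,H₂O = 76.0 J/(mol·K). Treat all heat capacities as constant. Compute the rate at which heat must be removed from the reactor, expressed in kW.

Q_out = 167 kW

Extent of reaction ξ = 0.577 × 302 / 2 = 87.127 mol/min
Reaction term: ξ·ΔH°_rxn = 87.127 × -55.4 = -4826.8 kJ/min
Sensible, feed 204→25 °C: -8108.7 kJ/min
Outlet flows (mol/min): A 127.75, B 87.127, H₂O 87.127
Sensible, products 25→86.9 °C: 2938.9 kJ/min
Q = ΔH = -9996.6 kJ/min = -166.61 kW
Heat removed = 166.61 kW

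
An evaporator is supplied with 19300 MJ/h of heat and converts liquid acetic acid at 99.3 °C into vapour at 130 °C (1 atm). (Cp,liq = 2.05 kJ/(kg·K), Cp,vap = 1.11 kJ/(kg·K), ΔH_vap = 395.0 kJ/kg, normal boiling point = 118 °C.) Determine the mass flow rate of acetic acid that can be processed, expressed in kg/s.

ṁ = 12.0 kg/s

Δh = 2.05×(118−99.3) + 395.0 + 1.11×(130−118) = 446.65 kJ/kg
Q = 19300 MJ/h = 5361.1 kJ/s = 5361.1 kJ/s
ṁ = Q/Δh = 5361.1 / 446.65 = 12.003 kg/s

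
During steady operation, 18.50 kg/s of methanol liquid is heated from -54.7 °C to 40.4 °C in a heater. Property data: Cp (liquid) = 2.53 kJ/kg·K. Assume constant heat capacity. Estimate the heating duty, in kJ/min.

Q = ṁ·Cp·ΔT = 18.50 × 2.53 × (40.4 − -54.7) = 4451.2 kJ/s
Heating duty = 267070 kJ/min

Q = 267000 kJ/min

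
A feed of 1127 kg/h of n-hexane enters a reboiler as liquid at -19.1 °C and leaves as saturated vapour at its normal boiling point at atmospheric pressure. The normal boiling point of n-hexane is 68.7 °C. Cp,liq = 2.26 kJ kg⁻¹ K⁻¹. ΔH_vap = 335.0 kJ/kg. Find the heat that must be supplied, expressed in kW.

liquid -19.1→68.7 °C: 198.43 kJ/kg
vaporisation at 68.7 °C: 335 kJ/kg
Δh = 198.43 + 335 = 533.43 kJ/kg
Q = ṁ·Δh = 1127 kg/h × 533.43 kJ/kg = 601170 kJ/h
|Q| = 166.99 kW

Q = 167 kW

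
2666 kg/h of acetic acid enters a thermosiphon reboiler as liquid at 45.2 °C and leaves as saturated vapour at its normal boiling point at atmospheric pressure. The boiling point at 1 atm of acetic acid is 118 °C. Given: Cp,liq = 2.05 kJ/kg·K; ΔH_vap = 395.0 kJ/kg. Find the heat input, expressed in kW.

Q = 403 kW

liquid 45.2→118 °C: 149.24 kJ/kg
vaporisation at 118 °C: 395 kJ/kg
Δh = 149.24 + 395 = 544.24 kJ/kg
Q = ṁ·Δh = 2666 kg/h × 544.24 kJ/kg = 1.4509e+06 kJ/h
|Q| = 403.04 kW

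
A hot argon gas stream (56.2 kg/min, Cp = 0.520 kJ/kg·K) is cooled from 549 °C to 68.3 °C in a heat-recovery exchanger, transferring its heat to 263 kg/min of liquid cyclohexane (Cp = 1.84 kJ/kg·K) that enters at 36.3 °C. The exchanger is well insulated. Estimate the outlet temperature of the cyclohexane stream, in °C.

Heat released by hot stream: Q = 56.2 × 0.520 × (549 − 68.3) = 14048 kJ/min
Energy balance on cold side (adiabatic exchanger): Q = ṁ_c·Cp_c·(T_c,out − T_c,in)
T_c,out = 36.3 + 14048/(263 × 1.84) = 65.33 °C

T_c,out = 65.3 °C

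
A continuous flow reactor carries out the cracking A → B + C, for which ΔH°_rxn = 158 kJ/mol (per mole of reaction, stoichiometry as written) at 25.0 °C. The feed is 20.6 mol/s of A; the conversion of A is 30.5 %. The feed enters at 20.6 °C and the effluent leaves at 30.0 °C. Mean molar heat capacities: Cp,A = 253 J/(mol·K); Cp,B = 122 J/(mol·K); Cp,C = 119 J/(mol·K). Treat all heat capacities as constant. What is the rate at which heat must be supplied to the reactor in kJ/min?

Q_in = 62500 kJ/min

Extent of reaction ξ = 0.305 × 20.6 = 6.283 mol/s
Reaction term: ξ·ΔH°_rxn = 6.283 × 158 = 992.71 kJ/s
Sensible, feed 20.6→25 °C: 22.932 kJ/s
Outlet flows (mol/s): A 14.317, B 6.283, C 6.283
Sensible, products 25→30.0 °C: 25.682 kJ/s
Q = ΔH = 1041.3 kJ/s = 1041.3 kW
Heat supplied = 62480 kJ/min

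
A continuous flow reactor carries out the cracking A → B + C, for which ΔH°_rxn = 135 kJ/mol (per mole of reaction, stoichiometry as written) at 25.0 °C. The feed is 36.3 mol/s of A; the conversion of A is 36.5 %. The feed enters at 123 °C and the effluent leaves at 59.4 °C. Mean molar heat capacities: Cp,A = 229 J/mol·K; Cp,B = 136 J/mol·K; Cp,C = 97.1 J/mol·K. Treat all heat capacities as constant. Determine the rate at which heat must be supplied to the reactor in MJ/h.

Extent of reaction ξ = 0.365 × 36.3 = 13.249 mol/s
Reaction term: ξ·ΔH°_rxn = 13.249 × 135 = 1788.7 kJ/s
Sensible, feed 123→25 °C: -814.64 kJ/s
Outlet flows (mol/s): A 23.05, B 13.249, C 13.249
Sensible, products 25→59.4 °C: 287.83 kJ/s
Q = ΔH = 1261.9 kJ/s = 1261.9 kW
Heat supplied = 4542.7 MJ/h

Q_in = 4540 MJ/h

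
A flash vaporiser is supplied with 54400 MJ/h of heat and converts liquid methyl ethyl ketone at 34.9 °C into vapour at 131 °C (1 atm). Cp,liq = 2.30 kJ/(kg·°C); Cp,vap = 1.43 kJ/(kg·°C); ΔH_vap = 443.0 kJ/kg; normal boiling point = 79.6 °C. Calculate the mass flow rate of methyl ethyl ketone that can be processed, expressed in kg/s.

ṁ = 24.4 kg/s

Δh = 2.30×(79.6−34.9) + 443.0 + 1.43×(131−79.6) = 619.31 kJ/kg
Q = 54400 MJ/h = 15111 kJ/s = 15111 kJ/s
ṁ = Q/Δh = 15111 / 619.31 = 24.4 kg/s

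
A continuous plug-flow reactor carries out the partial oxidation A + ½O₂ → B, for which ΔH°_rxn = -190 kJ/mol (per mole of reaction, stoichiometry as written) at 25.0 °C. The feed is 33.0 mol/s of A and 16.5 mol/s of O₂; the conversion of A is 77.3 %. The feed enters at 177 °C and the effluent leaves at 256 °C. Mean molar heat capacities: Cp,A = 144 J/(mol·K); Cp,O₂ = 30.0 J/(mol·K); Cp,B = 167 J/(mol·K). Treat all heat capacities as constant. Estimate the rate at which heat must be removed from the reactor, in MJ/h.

Extent of reaction ξ = 0.773 × 33.0 = 25.509 mol/s
Reaction term: ξ·ΔH°_rxn = 25.509 × -190 = -4846.7 kJ/s
Sensible, feed 177→25 °C: -797.54 kJ/s
Outlet flows (mol/s): A 7.491, O₂ 3.7455, B 25.509
Sensible, products 25→256 °C: 1259.2 kJ/s
Q = ΔH = -4385.1 kJ/s = -4385.1 kW
Heat removed = 15786 MJ/h

Q_out = 15800 MJ/h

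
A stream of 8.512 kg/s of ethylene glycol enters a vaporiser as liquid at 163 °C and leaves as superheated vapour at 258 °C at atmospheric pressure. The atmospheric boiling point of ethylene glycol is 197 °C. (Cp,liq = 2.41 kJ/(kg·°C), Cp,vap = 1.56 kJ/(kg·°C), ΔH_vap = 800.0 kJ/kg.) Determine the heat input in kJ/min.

Q = 499000 kJ/min

liquid 163→197 °C: 81.94 kJ/kg
vaporisation at 197 °C: 800 kJ/kg
vapour 197→258 °C: 95.16 kJ/kg
Δh = 81.94 + 800 + 95.16 = 977.1 kJ/kg
Q = ṁ·Δh = 8.512 kg/s × 977.1 kJ/kg = 8317.1 kJ/s
|Q| = 8317.1 kW = 499020 kJ/min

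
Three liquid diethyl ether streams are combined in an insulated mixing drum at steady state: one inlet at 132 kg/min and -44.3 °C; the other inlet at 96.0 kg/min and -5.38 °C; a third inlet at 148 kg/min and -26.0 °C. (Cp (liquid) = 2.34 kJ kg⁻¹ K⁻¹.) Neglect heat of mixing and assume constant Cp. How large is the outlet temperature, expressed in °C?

T_out = -27.2 °C

Adiabatic, steady state ⇒ Σ ṁᵢCp,ᵢ(T_out − Tᵢ) = 0
Σ ṁᵢCp,ᵢTᵢ = 132×2.34×-44.3 + 96.0×2.34×-5.38 + 148×2.34×-26.0 = -23896
Σ ṁᵢCp,ᵢ = 132×2.34 + 96.0×2.34 + 148×2.34 = 879.84
T_out = -23896 / 879.84 = -27.16 °C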